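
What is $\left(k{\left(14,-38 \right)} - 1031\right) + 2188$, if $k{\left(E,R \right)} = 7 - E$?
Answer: $1150$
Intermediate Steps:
$\left(k{\left(14,-38 \right)} - 1031\right) + 2188 = \left(\left(7 - 14\right) - 1031\right) + 2188 = \left(-7 - 1031\right) + 2188 = -1038 + 2188 = 1150$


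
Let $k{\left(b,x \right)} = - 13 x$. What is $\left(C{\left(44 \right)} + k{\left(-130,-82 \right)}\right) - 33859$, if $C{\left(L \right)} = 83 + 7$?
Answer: $-32703$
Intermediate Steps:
$C{\left(L \right)} = 90$
$\left(C{\left(44 \right)} + k{\left(-130,-82 \right)}\right) - 33859 = \left(90 - -1066\right) - 33859 = \left(90 + 1066\right) - 33859 = 1156 - 33859 = -32703$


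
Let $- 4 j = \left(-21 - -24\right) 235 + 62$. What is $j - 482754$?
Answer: $- \frac{1931783}{4} \approx -4.8295 \cdot 10^{5}$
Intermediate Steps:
$j = - \frac{767}{4}$ ($j = - \frac{\left(-21 - -24\right) 235 + 62}{4} = - \frac{\left(-21 + 24\right) 235 + 62}{4} = - \frac{3 \cdot 235 + 62}{4} = - \frac{705 + 62}{4} = \left(- \frac{1}{4}\right) 767 = - \frac{767}{4} \approx -191.75$)
$j - 482754 = - \frac{767}{4} - 482754 = - \frac{1931783}{4}$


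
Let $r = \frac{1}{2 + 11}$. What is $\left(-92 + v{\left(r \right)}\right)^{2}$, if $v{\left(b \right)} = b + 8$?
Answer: $\frac{1190281}{169} \approx 7043.1$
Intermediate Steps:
$r = \frac{1}{13} \approx 0.076923$
$v{\left(b \right)} = 8 + b$
$\left(-92 + v{\left(r \right)}\right)^{2} = \left(-92 + \left(8 + \frac{1}{13}\right)\right)^{2} = \left(-92 + \frac{105}{13}\right)^{2} = \left(- \frac{1091}{13}\right)^{2} = \frac{1190281}{169}$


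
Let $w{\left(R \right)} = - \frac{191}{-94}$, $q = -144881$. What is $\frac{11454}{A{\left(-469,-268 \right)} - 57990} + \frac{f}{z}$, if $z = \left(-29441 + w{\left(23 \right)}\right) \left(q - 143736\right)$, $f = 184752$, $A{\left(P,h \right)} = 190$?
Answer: $- \frac{1524511189227939}{7693942432777300} \approx -0.19814$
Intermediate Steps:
$w{\left(R \right)} = \frac{191}{94}$ ($w{\left(R \right)} = \left(-191\right) \left(- \frac{1}{94}\right) = \frac{191}{94}$)
$z = \frac{798679145271}{94}$ ($z = \left(-29441 + \frac{191}{94}\right) \left(-144881 - 143736\right) = \left(- \frac{2767263}{94}\right) \left(-288617\right) = \frac{798679145271}{94} \approx 8.4966 \cdot 10^{9}$)
$\frac{11454}{A{\left(-469,-268 \right)} - 57990} + \frac{f}{z} = \frac{11454}{190 - 57990} + \frac{184752}{\frac{798679145271}{94}} = \frac{11454}{-57800} + 184752 \cdot \frac{94}{798679145271} = 11454 \left(- \frac{1}{57800}\right) + \frac{5788896}{266226381757} = - \frac{5727}{28900} + \frac{5788896}{266226381757} = - \frac{1524511189227939}{7693942432777300}$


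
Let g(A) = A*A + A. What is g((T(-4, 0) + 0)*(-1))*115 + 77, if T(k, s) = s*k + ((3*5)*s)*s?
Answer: 77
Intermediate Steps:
T(k, s) = 15*s² + k*s (T(k, s) = k*s + (15*s)*s = k*s + 15*s² = 15*s² + k*s)
g(A) = A + A² (g(A) = A² + A = A + A²)
g((T(-4, 0) + 0)*(-1))*115 + 77 = (((0*(-4 + 15*0) + 0)*(-1))*(1 + (0*(-4 + 15*0) + 0)*(-1)))*115 + 77 = (((0*(-4 + 0) + 0)*(-1))*(1 + (0*(-4 + 0) + 0)*(-1)))*115 + 77 = (((0*(-4) + 0)*(-1))*(1 + (0*(-4) + 0)*(-1)))*115 + 77 = (((0 + 0)*(-1))*(1 + (0 + 0)*(-1)))*115 + 77 = ((0*(-1))*(1 + 0*(-1)))*115 + 77 = (0*(1 + 0))*115 + 77 = (0*1)*115 + 77 = 0*115 + 77 = 0 + 77 = 77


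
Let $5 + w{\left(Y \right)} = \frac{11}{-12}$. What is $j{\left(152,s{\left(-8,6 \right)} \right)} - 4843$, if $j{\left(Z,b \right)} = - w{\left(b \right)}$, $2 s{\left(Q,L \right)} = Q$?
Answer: $- \frac{58045}{12} \approx -4837.1$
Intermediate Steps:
$w{\left(Y \right)} = - \frac{71}{12}$ ($w{\left(Y \right)} = -5 + \frac{11}{-12} = -5 + 11 \left(- \frac{1}{12}\right) = -5 - \frac{11}{12} = - \frac{71}{12}$)
$s{\left(Q,L \right)} = \frac{Q}{2}$
$j{\left(Z,b \right)} = \frac{71}{12}$ ($j{\left(Z,b \right)} = \left(-1\right) \left(- \frac{71}{12}\right) = \frac{71}{12}$)
$j{\left(152,s{\left(-8,6 \right)} \right)} - 4843 = \frac{71}{12} - 4843 = - \frac{58045}{12}$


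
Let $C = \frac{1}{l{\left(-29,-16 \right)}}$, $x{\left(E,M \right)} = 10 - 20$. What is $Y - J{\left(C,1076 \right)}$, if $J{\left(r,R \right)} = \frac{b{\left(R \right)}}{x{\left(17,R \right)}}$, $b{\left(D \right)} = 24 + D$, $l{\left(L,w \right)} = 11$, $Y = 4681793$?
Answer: $4681903$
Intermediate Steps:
$x{\left(E,M \right)} = -10$ ($x{\left(E,M \right)} = 10 - 20 = -10$)
$C = \frac{1}{11} \approx 0.090909$
$J{\left(r,R \right)} = - \frac{12}{5} - \frac{R}{10}$ ($J{\left(r,R \right)} = \frac{24 + R}{-10} = \left(24 + R\right) \left(- \frac{1}{10}\right) = - \frac{12}{5} - \frac{R}{10}$)
$Y - J{\left(C,1076 \right)} = 4681793 - \left(- \frac{12}{5} - \frac{538}{5}\right) = 4681793 - -110 = 4681793 + 110 = 4681903$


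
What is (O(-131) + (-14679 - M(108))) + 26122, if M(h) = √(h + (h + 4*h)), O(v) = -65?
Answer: 11378 - 18*√2 ≈ 11353.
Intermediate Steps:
M(h) = √6*√h (M(h) = √(h + 5*h) = √(6*h) = √6*√h)
(O(-131) + (-14679 - M(108))) + 26122 = (-65 + (-14679 - √6*√108)) + 26122 = (-65 + (-14679 - √6*6*√3)) + 26122 = (-65 + (-14679 - 18*√2)) + 26122 = (-14744 - 18*√2) + 26122 = 11378 - 18*√2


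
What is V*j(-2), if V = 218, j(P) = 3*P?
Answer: -1308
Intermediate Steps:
V*j(-2) = 218*(3*(-2)) = 218*(-6) = -1308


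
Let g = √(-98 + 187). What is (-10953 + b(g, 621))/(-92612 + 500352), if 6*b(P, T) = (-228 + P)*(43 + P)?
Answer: -75433/2446440 - √89/13224 ≈ -0.031547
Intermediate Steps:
g = √89 ≈ 9.4340
b(P, T) = (-228 + P)*(43 + P)/6 (b(P, T) = ((-228 + P)*(43 + P))/6 = (-228 + P)*(43 + P)/6)
(-10953 + b(g, 621))/(-92612 + 500352) = (-10953 + (-1634 - 185*√89/6 + (√89)²/6))/(-92612 + 500352) = (-10953 + (-1634 - 185*√89/6 + (⅙)*89))/407740 = (-10953 + (-1634 - 185*√89/6 + 89/6))*(1/407740) = (-10953 + (-9715/6 - 185*√89/6))*(1/407740) = (-75433/6 - 185*√89/6)*(1/407740) = -75433/2446440 - √89/13224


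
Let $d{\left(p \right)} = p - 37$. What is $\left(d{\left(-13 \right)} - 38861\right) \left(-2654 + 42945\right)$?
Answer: $-1567763101$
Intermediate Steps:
$d{\left(p \right)} = -37 + p$ ($d{\left(p \right)} = p - 37 = -37 + p$)
$\left(d{\left(-13 \right)} - 38861\right) \left(-2654 + 42945\right) = \left(\left(-37 - 13\right) - 38861\right) \left(-2654 + 42945\right) = \left(-50 - 38861\right) 40291 = \left(-38911\right) 40291 = -1567763101$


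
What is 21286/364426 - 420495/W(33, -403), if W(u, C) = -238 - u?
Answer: 76622539688/49379723 ≈ 1551.7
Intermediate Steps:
21286/364426 - 420495/W(33, -403) = 21286/364426 - 420495/(-238 - 1*33) = 21286*(1/364426) - 420495/(-238 - 33) = 10643/182213 - 420495/(-271) = 10643/182213 - 420495*(-1/271) = 10643/182213 + 420495/271 = 76622539688/49379723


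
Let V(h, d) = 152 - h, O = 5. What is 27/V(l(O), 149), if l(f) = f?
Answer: 9/49 ≈ 0.18367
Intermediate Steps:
27/V(l(O), 149) = 27/(152 - 1*5) = 27/(152 - 5) = 27/147 = 27*(1/147) = 9/49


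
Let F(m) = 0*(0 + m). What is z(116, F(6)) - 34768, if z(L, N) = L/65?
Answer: -2259804/65 ≈ -34766.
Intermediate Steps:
F(m) = 0 (F(m) = 0*m = 0)
z(L, N) = L/65 (z(L, N) = L*(1/65) = L/65)
z(116, F(6)) - 34768 = (1/65)*116 - 34768 = 116/65 - 34768 = -2259804/65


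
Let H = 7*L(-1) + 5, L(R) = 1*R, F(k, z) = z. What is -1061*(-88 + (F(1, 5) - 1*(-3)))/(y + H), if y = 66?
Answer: 5305/4 ≈ 1326.3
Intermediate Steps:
L(R) = R
H = -2 (H = 7*(-1) + 5 = -7 + 5 = -2)
-1061*(-88 + (F(1, 5) - 1*(-3)))/(y + H) = -1061*(-88 + (5 - 1*(-3)))/(66 - 2) = -1061*(-88 + (5 + 3))/64 = -1061*(-88 + 8)/64 = -(-84880)/64 = -1061*(-5/4) = 5305/4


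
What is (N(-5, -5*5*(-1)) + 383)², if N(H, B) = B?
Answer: 166464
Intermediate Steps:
(N(-5, -5*5*(-1)) + 383)² = (-5*5*(-1) + 383)² = (-25*(-1) + 383)² = (25 + 383)² = 408² = 166464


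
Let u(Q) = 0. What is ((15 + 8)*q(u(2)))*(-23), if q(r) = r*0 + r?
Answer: 0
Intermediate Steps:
q(r) = r (q(r) = 0 + r = r)
((15 + 8)*q(u(2)))*(-23) = ((15 + 8)*0)*(-23) = (23*0)*(-23) = 0*(-23) = 0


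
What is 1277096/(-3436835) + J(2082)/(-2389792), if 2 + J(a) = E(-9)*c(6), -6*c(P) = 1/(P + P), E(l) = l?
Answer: -24415898879731/65706566306560 ≈ -0.37159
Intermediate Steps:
c(P) = -1/(12*P) (c(P) = -1/(6*(P + P)) = -1/(2*P)/6 = -1/(12*P))
J(a) = -15/8 (J(a) = -2 - (-3)/(4*6) = -2 - 9*(-1/72) = -2 + ⅛ = -15/8)
1277096/(-3436835) + J(2082)/(-2389792) = 1277096/(-3436835) - 15/8/(-2389792) = 1277096*(-1/3436835) - 15/8*(-1/2389792) = -1277096/3436835 + 15/19118336 = -24415898879731/65706566306560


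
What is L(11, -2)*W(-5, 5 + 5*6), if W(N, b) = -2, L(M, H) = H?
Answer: 4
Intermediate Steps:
L(11, -2)*W(-5, 5 + 5*6) = -2*(-2) = 4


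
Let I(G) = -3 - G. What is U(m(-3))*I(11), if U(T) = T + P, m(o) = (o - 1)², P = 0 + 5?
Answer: -294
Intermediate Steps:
P = 5
m(o) = (-1 + o)²
U(T) = 5 + T (U(T) = T + 5 = 5 + T)
U(m(-3))*I(11) = (5 + (-1 - 3)²)*(-3 - 1*11) = (5 + (-4)²)*(-3 - 11) = (5 + 16)*(-14) = 21*(-14) = -294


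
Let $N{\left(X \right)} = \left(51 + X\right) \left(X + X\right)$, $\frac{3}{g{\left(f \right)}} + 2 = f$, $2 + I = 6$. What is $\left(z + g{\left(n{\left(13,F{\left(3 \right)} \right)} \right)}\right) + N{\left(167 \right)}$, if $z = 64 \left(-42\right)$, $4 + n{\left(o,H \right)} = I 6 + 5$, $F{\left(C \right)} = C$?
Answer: $\frac{1612855}{23} \approx 70124.0$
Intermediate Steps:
$I = 4$ ($I = -2 + 6 = 4$)
$n{\left(o,H \right)} = 25$ ($n{\left(o,H \right)} = -4 + \left(4 \cdot 6 + 5\right) = -4 + \left(24 + 5\right) = -4 + 29 = 25$)
$z = -2688$
$g{\left(f \right)} = \frac{3}{-2 + f}$
$N{\left(X \right)} = 2 X \left(51 + X\right)$ ($N{\left(X \right)} = \left(51 + X\right) 2 X = 2 X \left(51 + X\right)$)
$\left(z + g{\left(n{\left(13,F{\left(3 \right)} \right)} \right)}\right) + N{\left(167 \right)} = \left(-2688 + \frac{3}{-2 + 25}\right) + 2 \cdot 167 \left(51 + 167\right) = \left(-2688 + \frac{3}{23}\right) + 2 \cdot 167 \cdot 218 = \left(-2688 + 3 \cdot \frac{1}{23}\right) + 72812 = \left(-2688 + \frac{3}{23}\right) + 72812 = - \frac{61821}{23} + 72812 = \frac{1612855}{23}$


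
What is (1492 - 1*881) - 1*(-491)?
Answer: 1102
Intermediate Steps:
(1492 - 1*881) - 1*(-491) = (1492 - 881) + 491 = 611 + 491 = 1102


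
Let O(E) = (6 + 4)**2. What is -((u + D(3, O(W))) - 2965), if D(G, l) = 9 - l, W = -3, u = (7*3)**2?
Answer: 2615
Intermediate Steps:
u = 441 (u = 21**2 = 441)
O(E) = 100 (O(E) = 10**2 = 100)
-((u + D(3, O(W))) - 2965) = -((441 + (9 - 1*100)) - 2965) = -((441 + (9 - 100)) - 2965) = -((441 - 91) - 2965) = -(350 - 2965) = -1*(-2615) = 2615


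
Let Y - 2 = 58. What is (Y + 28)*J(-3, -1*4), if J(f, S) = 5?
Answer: 440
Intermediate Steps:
Y = 60 (Y = 2 + 58 = 60)
(Y + 28)*J(-3, -1*4) = (60 + 28)*5 = 88*5 = 440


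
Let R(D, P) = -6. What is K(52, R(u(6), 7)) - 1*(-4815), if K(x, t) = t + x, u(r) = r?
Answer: 4861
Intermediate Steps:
K(52, R(u(6), 7)) - 1*(-4815) = (-6 + 52) - 1*(-4815) = 46 + 4815 = 4861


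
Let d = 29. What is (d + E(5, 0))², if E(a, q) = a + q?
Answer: 1156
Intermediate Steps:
(d + E(5, 0))² = (29 + (5 + 0))² = (29 + 5)² = 34² = 1156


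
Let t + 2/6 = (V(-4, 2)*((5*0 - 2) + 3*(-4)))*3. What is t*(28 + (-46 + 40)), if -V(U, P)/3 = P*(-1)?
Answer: -16654/3 ≈ -5551.3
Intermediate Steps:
V(U, P) = 3*P (V(U, P) = -3*P*(-1) = -(-3)*P = 3*P)
t = -757/3 (t = -⅓ + ((3*2)*((5*0 - 2) + 3*(-4)))*3 = -⅓ + (6*((0 - 2) - 12))*3 = -⅓ + (6*(-2 - 12))*3 = -⅓ + (6*(-14))*3 = -⅓ - 84*3 = -⅓ - 252 = -757/3 ≈ -252.33)
t*(28 + (-46 + 40)) = -757*(28 + (-46 + 40))/3 = -757*(28 - 6)/3 = -757/3*22 = -16654/3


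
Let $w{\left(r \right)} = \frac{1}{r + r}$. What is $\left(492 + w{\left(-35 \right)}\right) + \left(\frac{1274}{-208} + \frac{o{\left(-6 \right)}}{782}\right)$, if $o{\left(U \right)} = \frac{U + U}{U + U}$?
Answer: $\frac{53192171}{109480} \approx 485.86$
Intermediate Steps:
$o{\left(U \right)} = 1$ ($o{\left(U \right)} = \frac{2 U}{2 U} = 2 U \frac{1}{2 U} = 1$)
$w{\left(r \right)} = \frac{1}{2 r}$
$\left(492 + w{\left(-35 \right)}\right) + \left(\frac{1274}{-208} + \frac{o{\left(-6 \right)}}{782}\right) = \left(492 + \frac{1}{2 \left(-35\right)}\right) + \left(\frac{1274}{-208} + 1 \cdot \frac{1}{782}\right) = \left(492 + \frac{1}{2} \left(- \frac{1}{35}\right)\right) + \left(1274 \left(- \frac{1}{208}\right) + 1 \cdot \frac{1}{782}\right) = \left(492 - \frac{1}{70}\right) + \left(- \frac{49}{8} + \frac{1}{782}\right) = \frac{34439}{70} - \frac{19155}{3128} = \frac{53192171}{109480}$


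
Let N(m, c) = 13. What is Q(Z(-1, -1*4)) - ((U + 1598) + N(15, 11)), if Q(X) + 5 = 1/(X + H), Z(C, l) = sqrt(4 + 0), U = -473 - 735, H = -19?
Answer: -6937/17 ≈ -408.06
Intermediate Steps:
U = -1208
Z(C, l) = 2 (Z(C, l) = sqrt(4) = 2)
Q(X) = -5 + 1/(-19 + X) (Q(X) = -5 + 1/(X - 19) = -5 + 1/(-19 + X))
Q(Z(-1, -1*4)) - ((U + 1598) + N(15, 11)) = (96 - 5*2)/(-19 + 2) - ((-1208 + 1598) + 13) = (96 - 10)/(-17) - (390 + 13) = -1/17*86 - 1*403 = -86/17 - 403 = -6937/17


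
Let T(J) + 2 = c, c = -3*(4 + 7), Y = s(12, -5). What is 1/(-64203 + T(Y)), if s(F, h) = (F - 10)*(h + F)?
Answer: -1/64238 ≈ -1.5567e-5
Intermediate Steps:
s(F, h) = (-10 + F)*(F + h)
Y = 14 (Y = 12² - 10*12 - 10*(-5) + 12*(-5) = 144 - 120 + 50 - 60 = 14)
c = -33 (c = -3*11 = -33)
T(J) = -35 (T(J) = -2 - 33 = -35)
1/(-64203 + T(Y)) = 1/(-64203 - 35) = 1/(-64238) = -1/64238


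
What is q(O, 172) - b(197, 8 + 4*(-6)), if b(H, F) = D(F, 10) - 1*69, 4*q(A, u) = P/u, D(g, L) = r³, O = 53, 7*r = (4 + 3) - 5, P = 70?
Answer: 8150701/117992 ≈ 69.078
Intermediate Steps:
r = 2/7 (r = ((4 + 3) - 5)/7 = (7 - 5)/7 = (⅐)*2 = 2/7 ≈ 0.28571)
D(g, L) = 8/343 (D(g, L) = (2/7)³ = 8/343)
q(A, u) = 35/(2*u) (q(A, u) = (70/u)/4 = 35/(2*u))
b(H, F) = -23659/343 (b(H, F) = 8/343 - 1*69 = 8/343 - 69 = -23659/343)
q(O, 172) - b(197, 8 + 4*(-6)) = (35/2)/172 - 1*(-23659/343) = (35/2)*(1/172) + 23659/343 = 35/344 + 23659/343 = 8150701/117992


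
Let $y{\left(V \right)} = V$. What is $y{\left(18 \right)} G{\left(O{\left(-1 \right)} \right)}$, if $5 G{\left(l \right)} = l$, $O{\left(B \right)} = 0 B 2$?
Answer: $0$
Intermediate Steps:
$O{\left(B \right)} = 0$ ($O{\left(B \right)} = 0 \cdot 2 = 0$)
$G{\left(l \right)} = \frac{l}{5}$
$y{\left(18 \right)} G{\left(O{\left(-1 \right)} \right)} = 18 \cdot \frac{1}{5} \cdot 0 = 18 \cdot 0 = 0$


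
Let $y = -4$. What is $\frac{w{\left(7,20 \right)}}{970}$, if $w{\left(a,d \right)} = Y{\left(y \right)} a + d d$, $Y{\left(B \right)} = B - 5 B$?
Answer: $\frac{256}{485} \approx 0.52783$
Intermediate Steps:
$Y{\left(B \right)} = - 4 B$
$w{\left(a,d \right)} = d^{2} + 16 a$ ($w{\left(a,d \right)} = \left(-4\right) \left(-4\right) a + d d = 16 a + d^{2} = d^{2} + 16 a$)
$\frac{w{\left(7,20 \right)}}{970} = \frac{20^{2} + 16 \cdot 7}{970} = \left(400 + 112\right) \frac{1}{970} = 512 \cdot \frac{1}{970} = \frac{256}{485}$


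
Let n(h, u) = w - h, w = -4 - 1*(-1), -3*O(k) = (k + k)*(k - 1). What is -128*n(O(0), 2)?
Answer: 384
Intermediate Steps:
O(k) = -2*k*(-1 + k)/3 (O(k) = -(k + k)*(k - 1)/3 = -2*k*(-1 + k)/3)
w = -3 (w = -4 + 1 = -3)
n(h, u) = -3 - h
-128*n(O(0), 2) = -128*(-3 - 2*0*(1 - 1*0)/3) = -128*(-3 - 2*0*(1 + 0)/3) = -128*(-3 - 2*0/3) = -128*(-3 - 1*0) = -128*(-3 + 0) = -128*(-3) = 384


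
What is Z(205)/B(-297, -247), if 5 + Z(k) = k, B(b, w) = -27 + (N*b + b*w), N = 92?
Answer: 25/5751 ≈ 0.0043471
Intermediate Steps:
B(b, w) = -27 + 92*b + b*w (B(b, w) = -27 + (92*b + b*w) = -27 + 92*b + b*w)
Z(k) = -5 + k
Z(205)/B(-297, -247) = (-5 + 205)/(-27 + 92*(-297) - 297*(-247)) = 200/(-27 - 27324 + 73359) = 200/46008 = 200*(1/46008) = 25/5751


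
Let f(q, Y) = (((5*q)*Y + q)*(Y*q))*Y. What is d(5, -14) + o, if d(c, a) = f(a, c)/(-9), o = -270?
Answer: -129830/9 ≈ -14426.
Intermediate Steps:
f(q, Y) = q*Y²*(q + 5*Y*q) (f(q, Y) = ((5*Y*q + q)*(Y*q))*Y = ((q + 5*Y*q)*(Y*q))*Y = (Y*q*(q + 5*Y*q))*Y = q*Y²*(q + 5*Y*q))
d(c, a) = -a²*c²*(1 + 5*c)/9 (d(c, a) = (c²*a²*(1 + 5*c))/(-9) = (a²*c²*(1 + 5*c))*(-⅑) = -a²*c²*(1 + 5*c)/9)
d(5, -14) + o = (⅑)*(-14)²*5²*(-1 - 5*5) - 270 = (⅑)*196*25*(-1 - 25) - 270 = (⅑)*196*25*(-26) - 270 = -127400/9 - 270 = -129830/9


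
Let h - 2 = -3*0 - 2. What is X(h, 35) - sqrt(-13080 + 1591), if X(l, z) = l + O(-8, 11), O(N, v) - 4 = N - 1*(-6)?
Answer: 2 - I*sqrt(11489) ≈ 2.0 - 107.19*I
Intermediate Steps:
O(N, v) = 10 + N (O(N, v) = 4 + (N - 1*(-6)) = 4 + (N + 6) = 4 + (6 + N) = 10 + N)
h = 0 (h = 2 + (-3*0 - 2) = 2 + (0 - 2) = 2 - 2 = 0)
X(l, z) = 2 + l (X(l, z) = l + (10 - 8) = l + 2 = 2 + l)
X(h, 35) - sqrt(-13080 + 1591) = (2 + 0) - sqrt(-13080 + 1591) = 2 - sqrt(-11489) = 2 - I*sqrt(11489)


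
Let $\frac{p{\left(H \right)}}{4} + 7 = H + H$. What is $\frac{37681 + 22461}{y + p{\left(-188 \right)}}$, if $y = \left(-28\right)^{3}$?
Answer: $- \frac{30071}{11742} \approx -2.561$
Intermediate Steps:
$p{\left(H \right)} = -28 + 8 H$ ($p{\left(H \right)} = -28 + 4 \left(H + H\right) = -28 + 4 \cdot 2 H = -28 + 8 H$)
$y = -21952$
$\frac{37681 + 22461}{y + p{\left(-188 \right)}} = \frac{37681 + 22461}{-21952 + \left(-28 + 8 \left(-188\right)\right)} = \frac{60142}{-21952 - 1532} = \frac{60142}{-23484} = 60142 \left(- \frac{1}{23484}\right) = - \frac{30071}{11742}$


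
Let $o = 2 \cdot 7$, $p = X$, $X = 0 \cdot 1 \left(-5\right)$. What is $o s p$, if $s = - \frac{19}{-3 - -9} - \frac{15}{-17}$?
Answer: $0$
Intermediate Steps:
$s = - \frac{233}{102}$ ($s = - \frac{19}{-3 + 9} - - \frac{15}{17} = - \frac{19}{6} + \frac{15}{17} = - \frac{233}{102} \approx -2.2843$)
$X = 0$ ($X = 0 \left(-5\right) = 0$)
$p = 0$
$o = 14$
$o s p = 14 \left(- \frac{233}{102}\right) 0 = \left(- \frac{1631}{51}\right) 0 = 0$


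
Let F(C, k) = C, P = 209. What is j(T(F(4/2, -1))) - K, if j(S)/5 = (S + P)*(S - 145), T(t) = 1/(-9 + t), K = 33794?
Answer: -9082866/49 ≈ -1.8536e+5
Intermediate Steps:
j(S) = 5*(-145 + S)*(209 + S) (j(S) = 5*((S + 209)*(S - 145)) = 5*((209 + S)*(-145 + S)) = 5*((-145 + S)*(209 + S)) = 5*(-145 + S)*(209 + S))
j(T(F(4/2, -1))) - K = (-151525 + 5*(1/(-9 + 4/2))² + 320/(-9 + 4/2)) - 1*33794 = (-151525 + 5*(1/(-9 + 4*(½)))² + 320/(-9 + 4*(½))) - 33794 = (-151525 + 5*(1/(-9 + 2))² + 320/(-9 + 2)) - 33794 = (-151525 + 5*(1/(-7))² + 320/(-7)) - 33794 = (-151525 + 5*(-⅐)² + 320*(-⅐)) - 33794 = (-151525 + 5*(1/49) - 320/7) - 33794 = (-151525 + 5/49 - 320/7) - 33794 = -7426960/49 - 33794 = -9082866/49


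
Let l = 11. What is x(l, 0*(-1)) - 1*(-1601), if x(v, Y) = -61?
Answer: 1540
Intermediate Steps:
x(l, 0*(-1)) - 1*(-1601) = -61 - 1*(-1601) = -61 + 1601 = 1540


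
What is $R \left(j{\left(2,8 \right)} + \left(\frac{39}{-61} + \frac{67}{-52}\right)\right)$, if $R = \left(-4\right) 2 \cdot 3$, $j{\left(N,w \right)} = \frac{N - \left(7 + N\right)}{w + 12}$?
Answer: $\frac{216756}{3965} \approx 54.667$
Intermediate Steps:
$j{\left(N,w \right)} = - \frac{7}{12 + w}$
$R = -24$ ($R = \left(-8\right) 3 = -24$)
$R \left(j{\left(2,8 \right)} + \left(\frac{39}{-61} + \frac{67}{-52}\right)\right) = - 24 \left(- \frac{7}{12 + 8} + \left(\frac{39}{-61} + \frac{67}{-52}\right)\right) = - 24 \left(- \frac{7}{20} + \left(39 \left(- \frac{1}{61}\right) + 67 \left(- \frac{1}{52}\right)\right)\right) = - 24 \left(\left(-7\right) \frac{1}{20} - \frac{6115}{3172}\right) = - 24 \left(- \frac{7}{20} - \frac{6115}{3172}\right) = \left(-24\right) \left(- \frac{18063}{7930}\right) = \frac{216756}{3965}$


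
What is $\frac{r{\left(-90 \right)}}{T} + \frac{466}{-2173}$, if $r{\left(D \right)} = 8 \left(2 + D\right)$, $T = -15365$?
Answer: $- \frac{5630298}{33388145} \approx -0.16863$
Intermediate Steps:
$r{\left(D \right)} = 16 + 8 D$
$\frac{r{\left(-90 \right)}}{T} + \frac{466}{-2173} = \frac{16 + 8 \left(-90\right)}{-15365} + \frac{466}{-2173} = \left(16 - 720\right) \left(- \frac{1}{15365}\right) + 466 \left(- \frac{1}{2173}\right) = \left(-704\right) \left(- \frac{1}{15365}\right) - \frac{466}{2173} = \frac{704}{15365} - \frac{466}{2173} = - \frac{5630298}{33388145}$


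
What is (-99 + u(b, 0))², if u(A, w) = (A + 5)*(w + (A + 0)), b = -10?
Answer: 2401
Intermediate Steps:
u(A, w) = (5 + A)*(A + w) (u(A, w) = (5 + A)*(w + A) = (5 + A)*(A + w))
(-99 + u(b, 0))² = (-99 + ((-10)² + 5*(-10) + 5*0 - 10*0))² = (-99 + (100 - 50 + 0 + 0))² = (-99 + 50)² = (-49)² = 2401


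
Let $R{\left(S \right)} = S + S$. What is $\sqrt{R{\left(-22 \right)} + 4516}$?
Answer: $2 \sqrt{1118} \approx 66.873$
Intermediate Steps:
$R{\left(S \right)} = 2 S$
$\sqrt{R{\left(-22 \right)} + 4516} = \sqrt{2 \left(-22\right) + 4516} = \sqrt{-44 + 4516} = \sqrt{4472} = 2 \sqrt{1118}$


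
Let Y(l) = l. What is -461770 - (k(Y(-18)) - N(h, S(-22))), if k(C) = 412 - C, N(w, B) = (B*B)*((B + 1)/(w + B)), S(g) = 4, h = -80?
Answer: -8781820/19 ≈ -4.6220e+5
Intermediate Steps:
N(w, B) = B²*(1 + B)/(B + w) (N(w, B) = B²*((1 + B)/(B + w)) = B²*(1 + B)/(B + w))
-461770 - (k(Y(-18)) - N(h, S(-22))) = -461770 - ((412 - 1*(-18)) - 4²*(1 + 4)/(4 - 80)) = -461770 - ((412 + 18) - 16*5/(-76)) = -461770 - (430 - 16*(-1)*5/76) = -461770 - (430 - 1*(-20/19)) = -461770 - (430 + 20/19) = -461770 - 1*8190/19 = -461770 - 8190/19 = -8781820/19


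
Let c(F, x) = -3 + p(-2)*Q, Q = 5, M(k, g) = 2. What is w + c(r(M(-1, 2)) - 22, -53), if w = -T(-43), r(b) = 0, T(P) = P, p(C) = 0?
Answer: 40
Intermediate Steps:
c(F, x) = -3 (c(F, x) = -3 + 0*5 = -3 + 0 = -3)
w = 43 (w = -1*(-43) = 43)
w + c(r(M(-1, 2)) - 22, -53) = 43 - 3 = 40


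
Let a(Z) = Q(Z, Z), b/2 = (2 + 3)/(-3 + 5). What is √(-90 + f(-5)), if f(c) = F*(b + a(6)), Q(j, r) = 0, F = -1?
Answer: I*√95 ≈ 9.7468*I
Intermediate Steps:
b = 5 (b = 2*((2 + 3)/(-3 + 5)) = 2*(5/2) = 5)
a(Z) = 0
f(c) = -5 (f(c) = -(5 + 0) = -1*5 = -5)
√(-90 + f(-5)) = √(-90 - 5) = √(-95) = I*√95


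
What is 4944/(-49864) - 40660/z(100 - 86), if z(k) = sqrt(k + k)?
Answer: -618/6233 - 20330*sqrt(7)/7 ≈ -7684.1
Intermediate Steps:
z(k) = sqrt(2)*sqrt(k) (z(k) = sqrt(2*k) = sqrt(2)*sqrt(k))
4944/(-49864) - 40660/z(100 - 86) = 4944/(-49864) - 40660*sqrt(2)/(2*sqrt(100 - 86)) = 4944*(-1/49864) - 40660*sqrt(7)/14 = -618/6233 - 40660*sqrt(7)/14 = -618/6233 - 20330*sqrt(7)/7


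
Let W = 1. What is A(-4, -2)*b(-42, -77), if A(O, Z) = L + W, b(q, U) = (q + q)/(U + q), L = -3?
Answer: -24/17 ≈ -1.4118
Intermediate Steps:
b(q, U) = 2*q/(U + q) (b(q, U) = (2*q)/(U + q) = 2*q/(U + q))
A(O, Z) = -2 (A(O, Z) = -3 + 1 = -2)
A(-4, -2)*b(-42, -77) = -4*(-42)/(-77 - 42) = -4*(-42)/(-119) = -4*(-42)*(-1)/119 = -2*12/17 = -24/17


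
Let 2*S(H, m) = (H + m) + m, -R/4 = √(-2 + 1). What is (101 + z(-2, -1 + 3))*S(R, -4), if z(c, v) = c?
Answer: -396 - 198*I ≈ -396.0 - 198.0*I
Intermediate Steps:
R = -4*I (R = -4*√(-2 + 1) = -4*I ≈ -4.0*I)
S(H, m) = m + H/2 (S(H, m) = ((H + m) + m)/2 = (H + 2*m)/2 = m + H/2)
(101 + z(-2, -1 + 3))*S(R, -4) = (101 - 2)*(-4 + (-4*I)/2) = 99*(-4 - 2*I) = -396 - 198*I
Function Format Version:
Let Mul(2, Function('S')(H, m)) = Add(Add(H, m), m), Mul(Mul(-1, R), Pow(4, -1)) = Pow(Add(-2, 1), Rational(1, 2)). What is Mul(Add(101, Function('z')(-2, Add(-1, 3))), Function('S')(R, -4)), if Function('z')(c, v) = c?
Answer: Add(-396, Mul(-198, I)) ≈ Add(-396.00, Mul(-198.00, I))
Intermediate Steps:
R = Mul(-4, I) (R = Mul(-4, Pow(Add(-2, 1), Rational(1, 2))) = Mul(-4, Pow(-1, Rational(1, 2))) = Mul(-4, I) ≈ Mul(-4.0000, I))
Function('S')(H, m) = Add(m, Mul(Rational(1, 2), H)) (Function('S')(H, m) = Mul(Rational(1, 2), Add(Add(H, m), m)) = Mul(Rational(1, 2), Add(H, Mul(2, m))) = Add(m, Mul(Rational(1, 2), H)))
Mul(Add(101, Function('z')(-2, Add(-1, 3))), Function('S')(R, -4)) = Mul(Add(101, -2), Add(-4, Mul(Rational(1, 2), Mul(-4, I)))) = Mul(99, Add(-4, Mul(-2, I))) = Add(-396, Mul(-198, I))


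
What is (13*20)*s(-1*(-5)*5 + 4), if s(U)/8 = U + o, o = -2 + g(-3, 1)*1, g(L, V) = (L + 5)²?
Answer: 64480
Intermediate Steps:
g(L, V) = (5 + L)²
o = 2 (o = -2 + (5 - 3)²*1 = -2 + 2²*1 = -2 + 4*1 = -2 + 4 = 2)
s(U) = 16 + 8*U (s(U) = 8*(U + 2) = 8*(2 + U) = 16 + 8*U)
(13*20)*s(-1*(-5)*5 + 4) = (13*20)*(16 + 8*(-1*(-5)*5 + 4)) = 260*(16 + 8*(5*5 + 4)) = 260*(16 + 8*(25 + 4)) = 260*(16 + 8*29) = 260*(16 + 232) = 260*248 = 64480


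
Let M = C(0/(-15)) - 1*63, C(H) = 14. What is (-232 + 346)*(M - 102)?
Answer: -17214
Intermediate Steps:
M = -49 (M = 14 - 1*63 = 14 - 63 = -49)
(-232 + 346)*(M - 102) = (-232 + 346)*(-49 - 102) = 114*(-151) = -17214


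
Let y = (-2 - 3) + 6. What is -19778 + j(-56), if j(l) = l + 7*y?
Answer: -19827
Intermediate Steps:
y = 1 (y = -5 + 6 = 1)
j(l) = 7 + l (j(l) = l + 7*1 = l + 7 = 7 + l)
-19778 + j(-56) = -19778 + (7 - 56) = -19778 - 49 = -19827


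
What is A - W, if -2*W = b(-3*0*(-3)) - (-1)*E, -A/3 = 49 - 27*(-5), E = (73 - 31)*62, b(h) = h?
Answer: 750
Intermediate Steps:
E = 2604 (E = 42*62 = 2604)
A = -552 (A = -3*(49 - 27*(-5)) = -3*(49 - 9*(-15)) = -3*(49 + 135) = -3*184 = -552)
W = -1302 (W = -(-3*0*(-3) - (-1)*2604)/2 = -(0*(-3) - 1*(-2604))/2 = -(0 + 2604)/2 = -1/2*2604 = -1302)
A - W = -552 - 1*(-1302) = -552 + 1302 = 750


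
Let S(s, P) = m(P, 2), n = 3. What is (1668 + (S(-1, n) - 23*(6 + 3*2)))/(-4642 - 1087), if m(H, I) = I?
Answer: -82/337 ≈ -0.24332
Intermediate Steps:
S(s, P) = 2
(1668 + (S(-1, n) - 23*(6 + 3*2)))/(-4642 - 1087) = (1668 + (2 - 23*(6 + 3*2)))/(-4642 - 1087) = (1668 + (2 - 23*(6 + 6)))/(-5729) = (1668 + (2 - 23*12))*(-1/5729) = (1668 + (2 - 276))*(-1/5729) = (1668 - 274)*(-1/5729) = 1394*(-1/5729) = -82/337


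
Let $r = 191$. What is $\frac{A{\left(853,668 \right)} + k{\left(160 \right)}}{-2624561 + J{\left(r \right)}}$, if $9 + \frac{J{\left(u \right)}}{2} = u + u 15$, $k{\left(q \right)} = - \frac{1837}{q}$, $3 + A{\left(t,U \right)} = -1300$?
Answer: $\frac{210317}{418954720} \approx 0.000502$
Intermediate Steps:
$A{\left(t,U \right)} = -1303$ ($A{\left(t,U \right)} = -3 - 1300 = -1303$)
$J{\left(u \right)} = -18 + 32 u$ ($J{\left(u \right)} = -18 + 2 \left(u + u 15\right) = -18 + 2 \left(u + 15 u\right) = -18 + 2 \cdot 16 u = -18 + 32 u$)
$\frac{A{\left(853,668 \right)} + k{\left(160 \right)}}{-2624561 + J{\left(r \right)}} = \frac{-1303 - \frac{1837}{160}}{-2624561 + \left(-18 + 32 \cdot 191\right)} = \frac{-1303 - \frac{1837}{160}}{-2624561 + \left(-18 + 6112\right)} = \frac{-1303 - \frac{1837}{160}}{-2624561 + 6094} = - \frac{210317}{160 \left(-2618467\right)} = \left(- \frac{210317}{160}\right) \left(- \frac{1}{2618467}\right) = \frac{210317}{418954720}$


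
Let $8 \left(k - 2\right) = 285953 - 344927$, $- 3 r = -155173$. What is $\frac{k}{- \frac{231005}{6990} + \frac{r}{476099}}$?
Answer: $\frac{9810410772279}{43847878562} \approx 223.74$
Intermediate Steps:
$r = \frac{155173}{3}$ ($r = \left(- \frac{1}{3}\right) \left(-155173\right) = \frac{155173}{3} \approx 51724.0$)
$k = - \frac{29479}{4}$ ($k = 2 + \frac{285953 - 344927}{8} = 2 + \frac{1}{8} \left(-58974\right) = 2 - \frac{29487}{4} = - \frac{29479}{4} \approx -7369.8$)
$\frac{k}{- \frac{231005}{6990} + \frac{r}{476099}} = - \frac{29479}{4 \left(- \frac{231005}{6990} + \frac{155173}{3 \cdot 476099}\right)} = - \frac{29479}{4 \left(\left(-231005\right) \frac{1}{6990} + \frac{155173}{3} \cdot \frac{1}{476099}\right)} = - \frac{29479}{4 \left(- \frac{46201}{1398} + \frac{155173}{1428297}\right)} = - \frac{29479}{4 \left(- \frac{21923939281}{665586402}\right)} = \left(- \frac{29479}{4}\right) \left(- \frac{665586402}{21923939281}\right) = \frac{9810410772279}{43847878562}$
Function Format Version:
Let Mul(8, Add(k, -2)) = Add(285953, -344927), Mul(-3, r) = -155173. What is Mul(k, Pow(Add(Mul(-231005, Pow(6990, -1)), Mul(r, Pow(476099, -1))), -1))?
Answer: Rational(9810410772279, 43847878562) ≈ 223.74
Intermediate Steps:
r = Rational(155173, 3) (r = Mul(Rational(-1, 3), -155173) = Rational(155173, 3) ≈ 51724.)
k = Rational(-29479, 4) (k = Add(2, Mul(Rational(1, 8), Add(285953, -344927))) = Add(2, Mul(Rational(1, 8), -58974)) = Add(2, Rational(-29487, 4)) = Rational(-29479, 4) ≈ -7369.8)
Mul(k, Pow(Add(Mul(-231005, Pow(6990, -1)), Mul(r, Pow(476099, -1))), -1)) = Mul(Rational(-29479, 4), Pow(Add(Mul(-231005, Pow(6990, -1)), Mul(Rational(155173, 3), Pow(476099, -1))), -1)) = Mul(Rational(-29479, 4), Pow(Add(Mul(-231005, Rational(1, 6990)), Mul(Rational(155173, 3), Rational(1, 476099))), -1)) = Mul(Rational(-29479, 4), Pow(Add(Rational(-46201, 1398), Rational(155173, 1428297)), -1)) = Mul(Rational(-29479, 4), Pow(Rational(-21923939281, 665586402), -1)) = Mul(Rational(-29479, 4), Rational(-665586402, 21923939281)) = Rational(9810410772279, 43847878562)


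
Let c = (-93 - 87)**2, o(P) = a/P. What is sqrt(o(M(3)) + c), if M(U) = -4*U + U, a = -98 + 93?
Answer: sqrt(291605)/3 ≈ 180.00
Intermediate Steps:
a = -5
M(U) = -3*U
o(P) = -5/P
c = 32400 (c = (-180)**2 = 32400)
sqrt(o(M(3)) + c) = sqrt(-5/((-3*3)) + 32400) = sqrt(-5/(-9) + 32400) = sqrt(-5*(-1/9) + 32400) = sqrt(5/9 + 32400) = sqrt(291605/9) = sqrt(291605)/3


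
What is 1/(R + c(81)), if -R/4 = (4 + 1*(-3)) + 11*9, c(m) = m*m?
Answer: 1/6161 ≈ 0.00016231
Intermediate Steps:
c(m) = m²
R = -400 (R = -4*((4 + 1*(-3)) + 11*9) = -4*((4 - 3) + 99) = -4*(1 + 99) = -4*100 = -400)
1/(R + c(81)) = 1/(-400 + 81²) = 1/(-400 + 6561) = 1/6161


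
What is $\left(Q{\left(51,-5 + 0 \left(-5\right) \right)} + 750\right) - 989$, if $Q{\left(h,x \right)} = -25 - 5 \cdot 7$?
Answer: $-299$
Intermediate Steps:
$Q{\left(h,x \right)} = -60$ ($Q{\left(h,x \right)} = -25 - 35 = -60$)
$\left(Q{\left(51,-5 + 0 \left(-5\right) \right)} + 750\right) - 989 = \left(-60 + 750\right) - 989 = 690 - 989 = -299$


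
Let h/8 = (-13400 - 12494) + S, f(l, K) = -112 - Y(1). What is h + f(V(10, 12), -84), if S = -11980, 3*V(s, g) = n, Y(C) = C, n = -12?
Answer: -303105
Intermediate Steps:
V(s, g) = -4 (V(s, g) = (⅓)*(-12) = -4)
f(l, K) = -113 (f(l, K) = -112 - 1*1 = -112 - 1 = -113)
h = -302992 (h = 8*((-13400 - 12494) - 11980) = 8*(-25894 - 11980) = 8*(-37874) = -302992)
h + f(V(10, 12), -84) = -302992 - 113 = -303105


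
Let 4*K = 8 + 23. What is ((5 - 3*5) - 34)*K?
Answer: -341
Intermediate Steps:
K = 31/4 (K = (8 + 23)/4 = (¼)*31 = 31/4 ≈ 7.7500)
((5 - 3*5) - 34)*K = ((5 - 3*5) - 34)*(31/4) = ((5 - 15) - 34)*(31/4) = (-10 - 34)*(31/4) = -44*31/4 = -341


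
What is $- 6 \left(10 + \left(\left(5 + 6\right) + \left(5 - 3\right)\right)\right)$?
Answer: $-138$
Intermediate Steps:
$- 6 \left(10 + \left(\left(5 + 6\right) + \left(5 - 3\right)\right)\right) = - 6 \left(10 + \left(11 + 2\right)\right) = - 6 \left(10 + 13\right) = \left(-6\right) 23 = -138$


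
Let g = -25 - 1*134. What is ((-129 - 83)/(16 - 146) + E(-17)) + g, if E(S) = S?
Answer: -11334/65 ≈ -174.37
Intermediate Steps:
g = -159 (g = -25 - 134 = -159)
((-129 - 83)/(16 - 146) + E(-17)) + g = ((-129 - 83)/(16 - 146) - 17) - 159 = (-212/(-130) - 17) - 159 = (-212*(-1/130) - 17) - 159 = (106/65 - 17) - 159 = -999/65 - 159 = -11334/65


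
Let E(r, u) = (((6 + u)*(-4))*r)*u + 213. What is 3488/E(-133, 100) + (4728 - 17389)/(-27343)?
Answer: 71495980377/154198469659 ≈ 0.46366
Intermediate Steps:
E(r, u) = 213 + r*u*(-24 - 4*u) (E(r, u) = ((-24 - 4*u)*r)*u + 213 = (r*(-24 - 4*u))*u + 213 = r*u*(-24 - 4*u) + 213 = 213 + r*u*(-24 - 4*u))
3488/E(-133, 100) + (4728 - 17389)/(-27343) = 3488/(213 - 24*(-133)*100 - 4*(-133)*100²) + (4728 - 17389)/(-27343) = 3488/(213 + 319200 - 4*(-133)*10000) - 12661*(-1/27343) = 3488/(213 + 319200 + 5320000) + 12661/27343 = 3488/5639413 + 12661/27343 = 71495980377/154198469659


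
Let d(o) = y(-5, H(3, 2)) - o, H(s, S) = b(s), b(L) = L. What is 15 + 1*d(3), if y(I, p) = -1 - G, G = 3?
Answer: 8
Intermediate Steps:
H(s, S) = s
y(I, p) = -4 (y(I, p) = -1 - 1*3 = -1 - 3 = -4)
d(o) = -4 - o
15 + 1*d(3) = 15 + 1*(-4 - 1*3) = 15 + 1*(-4 - 3) = 15 + 1*(-7) = 15 - 7 = 8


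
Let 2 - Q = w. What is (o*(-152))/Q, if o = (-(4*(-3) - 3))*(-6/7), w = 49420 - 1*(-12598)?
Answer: -15/476 ≈ -0.031513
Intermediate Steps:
w = 62018 (w = 49420 + 12598 = 62018)
o = -90/7 (o = (-(-12 - 3))*(-6*⅐) = -1*(-15)*(-6/7) = 15*(-6/7) = -90/7 ≈ -12.857)
Q = -62016 (Q = 2 - 1*62018 = 2 - 62018 = -62016)
(o*(-152))/Q = -90/7*(-152)/(-62016) = (13680/7)*(-1/62016) = -15/476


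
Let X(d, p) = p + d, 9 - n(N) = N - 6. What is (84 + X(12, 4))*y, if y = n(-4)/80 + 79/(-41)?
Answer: -27705/164 ≈ -168.93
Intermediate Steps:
n(N) = 15 - N (n(N) = 9 - (N - 6) = 9 - (-6 + N) = 9 + (6 - N) = 15 - N)
y = -5541/3280 (y = (15 - 1*(-4))/80 + 79/(-41) = (15 + 4)*(1/80) + 79*(-1/41) = 19*(1/80) - 79/41 = 19/80 - 79/41 = -5541/3280 ≈ -1.6893)
X(d, p) = d + p
(84 + X(12, 4))*y = (84 + (12 + 4))*(-5541/3280) = (84 + 16)*(-5541/3280) = 100*(-5541/3280) = -27705/164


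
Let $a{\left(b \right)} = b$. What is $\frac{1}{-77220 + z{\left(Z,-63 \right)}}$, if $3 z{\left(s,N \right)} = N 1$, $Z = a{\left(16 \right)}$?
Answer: $- \frac{1}{77241} \approx -1.2946 \cdot 10^{-5}$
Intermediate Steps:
$Z = 16$
$z{\left(s,N \right)} = \frac{N}{3}$ ($z{\left(s,N \right)} = \frac{N 1}{3} = \frac{N}{3}$)
$\frac{1}{-77220 + z{\left(Z,-63 \right)}} = \frac{1}{-77220 + \frac{1}{3} \left(-63\right)} = \frac{1}{-77220 - 21} = \frac{1}{-77241} = - \frac{1}{77241}$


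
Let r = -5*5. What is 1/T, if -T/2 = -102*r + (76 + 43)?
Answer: -1/5338 ≈ -0.00018734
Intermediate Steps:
r = -25
T = -5338 (T = -2*(-102*(-25) + (76 + 43)) = -2*(2550 + 119) = -2*2669 = -5338)
1/T = 1/(-5338) = -1/5338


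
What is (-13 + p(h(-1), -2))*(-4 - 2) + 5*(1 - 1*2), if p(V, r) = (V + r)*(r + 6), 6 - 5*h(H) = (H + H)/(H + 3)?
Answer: 437/5 ≈ 87.400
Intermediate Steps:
h(H) = 6/5 - 2*H/(5*(3 + H)) (h(H) = 6/5 - (H + H)/(5*(H + 3)) = 6/5 - 2*H/(5*(3 + H)))
p(V, r) = (6 + r)*(V + r) (p(V, r) = (V + r)*(6 + r) = (6 + r)*(V + r))
(-13 + p(h(-1), -2))*(-4 - 2) + 5*(1 - 1*2) = (-13 + ((-2)² + 6*(2*(9 + 2*(-1))/(5*(3 - 1))) + 6*(-2) + (2*(9 + 2*(-1))/(5*(3 - 1)))*(-2)))*(-4 - 2) + 5*(1 - 1*2) = (-13 + (4 + 6*((⅖)*(9 - 2)/2) - 12 + ((⅖)*(9 - 2)/2)*(-2)))*(-6) + 5*(1 - 2) = (-13 + (4 + 6*((⅖)*(½)*7) - 12 + ((⅖)*(½)*7)*(-2)))*(-6) + 5*(-1) = (-13 + (4 + 6*(7/5) - 12 + (7/5)*(-2)))*(-6) - 5 = (-13 + (4 + 42/5 - 12 - 14/5))*(-6) - 5 = (-13 - 12/5)*(-6) - 5 = -77/5*(-6) - 5 = 462/5 - 5 = 437/5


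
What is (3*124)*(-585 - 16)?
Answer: -223572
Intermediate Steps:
(3*124)*(-585 - 16) = 372*(-601) = -223572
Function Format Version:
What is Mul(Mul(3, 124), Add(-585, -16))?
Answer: -223572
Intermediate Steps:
Mul(Mul(3, 124), Add(-585, -16)) = Mul(372, -601) = -223572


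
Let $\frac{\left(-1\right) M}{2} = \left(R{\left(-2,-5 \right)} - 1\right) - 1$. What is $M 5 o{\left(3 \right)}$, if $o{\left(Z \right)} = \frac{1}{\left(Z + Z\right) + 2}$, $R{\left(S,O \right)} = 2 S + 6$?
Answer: $0$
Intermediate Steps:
$R{\left(S,O \right)} = 6 + 2 S$
$o{\left(Z \right)} = \frac{1}{2 + 2 Z}$ ($o{\left(Z \right)} = \frac{1}{2 Z + 2} = \frac{1}{2 + 2 Z}$)
$M = 0$ ($M = - 2 \left(\left(\left(6 + 2 \left(-2\right)\right) - 1\right) - 1\right) = - 2 \left(\left(\left(6 - 4\right) - 1\right) - 1\right) = - 2 \left(\left(2 - 1\right) - 1\right) = - 2 \left(1 - 1\right) = \left(-2\right) 0 = 0$)
$M 5 o{\left(3 \right)} = 0 \cdot 5 \frac{1}{2 \left(1 + 3\right)} = 0 \frac{1}{2 \cdot 4} = 0 \cdot \frac{1}{2} \cdot \frac{1}{4} = 0 \cdot \frac{1}{8} = 0$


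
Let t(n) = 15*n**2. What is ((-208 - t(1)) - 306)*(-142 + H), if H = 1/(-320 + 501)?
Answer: 13595829/181 ≈ 75115.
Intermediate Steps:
H = 1/181 ≈ 0.0055249
((-208 - t(1)) - 306)*(-142 + H) = ((-208 - 15*1**2) - 306)*(-142 + 1/181) = ((-208 - 15) - 306)*(-25701/181) = (-223 - 306)*(-25701/181) = -529*(-25701/181) = 13595829/181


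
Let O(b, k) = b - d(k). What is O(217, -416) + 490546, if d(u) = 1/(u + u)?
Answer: 408314817/832 ≈ 4.9076e+5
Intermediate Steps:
d(u) = 1/(2*u)
O(b, k) = b - 1/(2*k)
O(217, -416) + 490546 = (217 - ½/(-416)) + 490546 = (217 - ½*(-1/416)) + 490546 = (217 + 1/832) + 490546 = 180545/832 + 490546 = 408314817/832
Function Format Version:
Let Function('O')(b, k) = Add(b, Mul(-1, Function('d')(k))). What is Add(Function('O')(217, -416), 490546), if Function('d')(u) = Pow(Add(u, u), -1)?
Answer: Rational(408314817, 832) ≈ 4.9076e+5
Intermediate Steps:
Function('d')(u) = Mul(Rational(1, 2), Pow(u, -1)) (Function('d')(u) = Pow(Mul(2, u), -1) = Mul(Rational(1, 2), Pow(u, -1)))
Function('O')(b, k) = Add(b, Mul(Rational(-1, 2), Pow(k, -1))) (Function('O')(b, k) = Add(b, Mul(-1, Mul(Rational(1, 2), Pow(k, -1)))) = Add(b, Mul(Rational(-1, 2), Pow(k, -1))))
Add(Function('O')(217, -416), 490546) = Add(Add(217, Mul(Rational(-1, 2), Pow(-416, -1))), 490546) = Add(Add(217, Mul(Rational(-1, 2), Rational(-1, 416))), 490546) = Add(Add(217, Rational(1, 832)), 490546) = Add(Rational(180545, 832), 490546) = Rational(408314817, 832)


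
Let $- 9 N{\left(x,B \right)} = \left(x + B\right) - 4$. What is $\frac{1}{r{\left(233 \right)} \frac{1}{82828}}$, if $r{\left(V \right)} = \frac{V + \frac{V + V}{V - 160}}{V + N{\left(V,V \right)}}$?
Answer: $\frac{659062396}{10485} \approx 62858.0$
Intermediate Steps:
$N{\left(x,B \right)} = \frac{4}{9} - \frac{B}{9} - \frac{x}{9}$ ($N{\left(x,B \right)} = - \frac{\left(x + B\right) - 4}{9} = - \frac{\left(B + x\right) - 4}{9} = - \frac{-4 + B + x}{9} = \frac{4}{9} - \frac{B}{9} - \frac{x}{9}$)
$r{\left(V \right)} = \frac{V + \frac{2 V}{-160 + V}}{\frac{4}{9} + \frac{7 V}{9}}$ ($r{\left(V \right)} = \frac{V + \frac{V + V}{V - 160}}{V - \left(- \frac{4}{9} + \frac{2 V}{9}\right)} = \frac{V + \frac{2 V}{-160 + V}}{V - \left(- \frac{4}{9} + \frac{2 V}{9}\right)} = \frac{V + \frac{2 V}{-160 + V}}{\frac{4}{9} + \frac{7 V}{9}}$)
$\frac{1}{r{\left(233 \right)} \frac{1}{82828}} = \frac{1}{9 \cdot 233 \frac{1}{-640 - 260028 + 7 \cdot 233^{2}} \left(-158 + 233\right) \frac{1}{82828}} = \frac{1}{9 \cdot 233 \frac{1}{-640 - 260028 + 7 \cdot 54289} \cdot 75 \cdot \frac{1}{82828}} = \frac{1}{9 \cdot 233 \frac{1}{-640 - 260028 + 380023} \cdot 75 \cdot \frac{1}{82828}} = \frac{1}{9 \cdot 233 \cdot \frac{1}{119355} \cdot 75 \cdot \frac{1}{82828}} = \frac{1}{\frac{10485}{7957} \cdot \frac{1}{82828}} = \frac{1}{\frac{10485}{659062396}} = \frac{659062396}{10485}$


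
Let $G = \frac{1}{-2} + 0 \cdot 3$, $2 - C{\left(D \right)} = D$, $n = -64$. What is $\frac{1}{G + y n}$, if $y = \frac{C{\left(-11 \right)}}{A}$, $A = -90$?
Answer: $\frac{90}{787} \approx 0.11436$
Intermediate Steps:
$C{\left(D \right)} = 2 - D$
$G = - \frac{1}{2}$ ($G = - \frac{1}{2} + 0 = - \frac{1}{2} \approx -0.5$)
$y = - \frac{13}{90}$ ($y = \frac{2 - -11}{-90} = \left(2 + 11\right) \left(- \frac{1}{90}\right) = 13 \left(- \frac{1}{90}\right) = - \frac{13}{90} \approx -0.14444$)
$\frac{1}{G + y n} = \frac{1}{- \frac{1}{2} - - \frac{416}{45}} = \frac{1}{- \frac{1}{2} + \frac{416}{45}} = \frac{1}{\frac{787}{90}} = \frac{90}{787}$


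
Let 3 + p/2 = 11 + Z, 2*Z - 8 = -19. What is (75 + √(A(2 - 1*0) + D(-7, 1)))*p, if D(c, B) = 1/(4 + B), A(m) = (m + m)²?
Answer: 375 + 9*√5 ≈ 395.12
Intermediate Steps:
Z = -11/2 (Z = 4 + (½)*(-19) = 4 - 19/2 = -11/2 ≈ -5.5000)
A(m) = 4*m² (A(m) = (2*m)² = 4*m²)
p = 5 (p = -6 + 2*(11 - 11/2) = -6 + 2*(11/2) = -6 + 11 = 5)
(75 + √(A(2 - 1*0) + D(-7, 1)))*p = (75 + √(4*(2 - 1*0)² + 1/(4 + 1)))*5 = (75 + √(4*(2 + 0)² + 1/5))*5 = (75 + √(4*2² + ⅕))*5 = (75 + √(4*4 + ⅕))*5 = (75 + √(16 + ⅕))*5 = (75 + √(81/5))*5 = (75 + 9*√5/5)*5 = 375 + 9*√5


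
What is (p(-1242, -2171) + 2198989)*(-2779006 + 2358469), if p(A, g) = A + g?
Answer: -923320944312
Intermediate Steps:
(p(-1242, -2171) + 2198989)*(-2779006 + 2358469) = ((-1242 - 2171) + 2198989)*(-2779006 + 2358469) = (-3413 + 2198989)*(-420537) = 2195576*(-420537) = -923320944312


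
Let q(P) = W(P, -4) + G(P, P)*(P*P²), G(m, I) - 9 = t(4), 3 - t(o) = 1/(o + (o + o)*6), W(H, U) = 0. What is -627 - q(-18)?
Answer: 900183/13 ≈ 69245.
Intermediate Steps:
t(o) = 3 - 1/(13*o) (t(o) = 3 - 1/(o + (o + o)*6) = 3 - 1/(o + (2*o)*6) = 3 - 1/(o + 12*o) = 3 - 1/(13*o))
G(m, I) = 623/52 (G(m, I) = 9 + (3 - 1/13/4) = 9 + (3 - 1/13*¼) = 9 + (3 - 1/52) = 9 + 155/52 = 623/52)
q(P) = 623*P³/52 (q(P) = 0 + 623*(P*P²)/52 = 0 + 623*P³/52 = 623*P³/52)
-627 - q(-18) = -627 - 623*(-18)³/52 = -627 - 623*(-5832)/52 = -627 - 1*(-908334/13) = -627 + 908334/13 = 900183/13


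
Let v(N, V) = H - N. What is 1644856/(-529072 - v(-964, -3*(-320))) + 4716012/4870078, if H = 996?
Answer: -344138983399/161635453781 ≈ -2.1291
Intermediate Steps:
v(N, V) = 996 - N
1644856/(-529072 - v(-964, -3*(-320))) + 4716012/4870078 = 1644856/(-529072 - (996 - 1*(-964))) + 4716012/4870078 = 1644856/(-529072 - (996 + 964)) + 4716012*(1/4870078) = 1644856/(-529072 - 1*1960) + 2358006/2435039 = 1644856/(-529072 - 1960) + 2358006/2435039 = 1644856/(-531032) + 2358006/2435039 = 1644856*(-1/531032) + 2358006/2435039 = -205607/66379 + 2358006/2435039 = -344138983399/161635453781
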